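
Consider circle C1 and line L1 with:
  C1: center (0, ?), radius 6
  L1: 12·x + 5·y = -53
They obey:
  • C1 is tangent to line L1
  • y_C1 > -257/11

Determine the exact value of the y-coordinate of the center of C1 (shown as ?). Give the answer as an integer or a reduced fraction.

1. [C1‖L1]  y_C1² + (106/5)y_C1 − 131 = 0  ⇒  y_C1 = -131/5 or 5
2. given y_C1 > -257/11: keep 5

5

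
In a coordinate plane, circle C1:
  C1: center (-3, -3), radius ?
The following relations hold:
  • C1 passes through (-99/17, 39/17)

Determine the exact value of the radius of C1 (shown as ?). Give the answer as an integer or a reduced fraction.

1. [C1∋P]  r_C1² − 36 = 0  ⇒  r_C1 = 6 (r>0 drops 1)

6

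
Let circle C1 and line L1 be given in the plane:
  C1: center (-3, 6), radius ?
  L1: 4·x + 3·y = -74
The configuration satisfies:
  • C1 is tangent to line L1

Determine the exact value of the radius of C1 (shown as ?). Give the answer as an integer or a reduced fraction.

1. [C1‖L1]  r_C1² − 256 = 0  ⇒  r_C1 = 16 (r>0 drops 1)

16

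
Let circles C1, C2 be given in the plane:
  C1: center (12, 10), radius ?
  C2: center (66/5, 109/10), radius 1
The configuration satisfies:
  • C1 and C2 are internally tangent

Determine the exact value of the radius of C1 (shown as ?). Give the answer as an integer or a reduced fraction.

5/2

1. [int C1,C2]  r_C1² − 2r_C1 − 5/4 = 0  ⇒  r_C1 = 5/2 (r>0 drops 1)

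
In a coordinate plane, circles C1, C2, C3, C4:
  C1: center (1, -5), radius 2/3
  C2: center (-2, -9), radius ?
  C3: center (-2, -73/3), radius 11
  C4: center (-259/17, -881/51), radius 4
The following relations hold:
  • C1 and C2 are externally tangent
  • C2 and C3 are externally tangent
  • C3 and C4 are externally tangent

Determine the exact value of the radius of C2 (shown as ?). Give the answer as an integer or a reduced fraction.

13/3

1. [ext C1·C2]  r_C2² + (4/3)r_C2 − 221/9 = 0  ⇒  r_C2 = 13/3 (r>0 drops 1)
2. [ext C2·C3]  r_C2² + 22r_C2 − 1027/9 = 0  ⇒  r_C2 = 13/3 (r>0 drops 1)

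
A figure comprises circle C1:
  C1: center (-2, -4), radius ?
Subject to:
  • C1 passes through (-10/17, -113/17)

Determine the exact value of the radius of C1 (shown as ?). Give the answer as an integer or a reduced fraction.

1. [C1∋P]  r_C1² − 9 = 0  ⇒  r_C1 = 3 (r>0 drops 1)

3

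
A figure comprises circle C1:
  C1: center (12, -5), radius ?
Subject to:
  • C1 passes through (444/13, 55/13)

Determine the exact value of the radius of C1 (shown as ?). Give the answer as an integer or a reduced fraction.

24

1. [C1∋P]  r_C1² − 576 = 0  ⇒  r_C1 = 24 (r>0 drops 1)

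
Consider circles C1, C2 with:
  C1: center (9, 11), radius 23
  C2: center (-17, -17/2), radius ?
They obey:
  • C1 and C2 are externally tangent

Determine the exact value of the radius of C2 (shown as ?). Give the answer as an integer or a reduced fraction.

1. [ext C1·C2]  r_C2² + 46r_C2 − 2109/4 = 0  ⇒  r_C2 = 19/2 (r>0 drops 1)

19/2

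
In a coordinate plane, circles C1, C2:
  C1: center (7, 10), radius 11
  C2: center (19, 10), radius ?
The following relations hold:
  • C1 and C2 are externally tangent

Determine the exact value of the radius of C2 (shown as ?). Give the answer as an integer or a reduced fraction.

1. [ext C1·C2]  r_C2² + 22r_C2 − 23 = 0  ⇒  r_C2 = 1 (r>0 drops 1)

1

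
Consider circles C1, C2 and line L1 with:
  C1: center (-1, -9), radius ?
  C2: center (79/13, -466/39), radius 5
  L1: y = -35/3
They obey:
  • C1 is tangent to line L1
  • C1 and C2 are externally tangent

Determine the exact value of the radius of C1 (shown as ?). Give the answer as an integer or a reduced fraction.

8/3

1. [C1‖L1]  r_C1² − 64/9 = 0  ⇒  r_C1 = 8/3 (r>0 drops 1)
2. [ext C1·C2]  r_C1² + 10r_C1 − 304/9 = 0  ⇒  r_C1 = 8/3 (r>0 drops 1)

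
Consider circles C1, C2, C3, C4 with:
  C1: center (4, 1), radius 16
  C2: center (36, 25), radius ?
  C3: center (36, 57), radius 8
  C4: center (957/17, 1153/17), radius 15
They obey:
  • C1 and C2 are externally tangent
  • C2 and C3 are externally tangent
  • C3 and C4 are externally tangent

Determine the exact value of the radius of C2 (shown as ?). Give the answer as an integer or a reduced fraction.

24

1. [ext C1·C2]  r_C2² + 32r_C2 − 1344 = 0  ⇒  r_C2 = 24 (r>0 drops 1)
2. [ext C2·C3]  r_C2² + 16r_C2 − 960 = 0  ⇒  r_C2 = 24 (r>0 drops 1)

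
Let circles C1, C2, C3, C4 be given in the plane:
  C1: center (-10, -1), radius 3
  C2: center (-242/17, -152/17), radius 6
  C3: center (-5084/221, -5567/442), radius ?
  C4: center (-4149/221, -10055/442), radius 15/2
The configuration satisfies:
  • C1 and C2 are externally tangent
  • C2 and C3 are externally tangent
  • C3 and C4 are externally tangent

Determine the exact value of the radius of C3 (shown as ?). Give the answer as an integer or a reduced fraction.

1. [ext C2·C3]  r_C3² + 12r_C3 − 217/4 = 0  ⇒  r_C3 = 7/2 (r>0 drops 1)
2. [ext C3·C4]  r_C3² + 15r_C3 − 259/4 = 0  ⇒  r_C3 = 7/2 (r>0 drops 1)

7/2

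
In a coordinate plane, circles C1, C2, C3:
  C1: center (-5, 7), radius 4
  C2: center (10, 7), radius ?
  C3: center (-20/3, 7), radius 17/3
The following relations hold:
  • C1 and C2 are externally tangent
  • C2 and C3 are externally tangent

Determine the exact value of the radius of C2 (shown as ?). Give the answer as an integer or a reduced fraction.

11

1. [ext C1·C2]  r_C2² + 8r_C2 − 209 = 0  ⇒  r_C2 = 11 (r>0 drops 1)
2. [ext C2·C3]  r_C2² + (34/3)r_C2 − 737/3 = 0  ⇒  r_C2 = 11 (r>0 drops 1)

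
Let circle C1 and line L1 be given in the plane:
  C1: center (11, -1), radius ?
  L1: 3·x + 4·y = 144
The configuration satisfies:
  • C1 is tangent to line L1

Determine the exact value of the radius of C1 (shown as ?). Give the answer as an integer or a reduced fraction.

23

1. [C1‖L1]  r_C1² − 529 = 0  ⇒  r_C1 = 23 (r>0 drops 1)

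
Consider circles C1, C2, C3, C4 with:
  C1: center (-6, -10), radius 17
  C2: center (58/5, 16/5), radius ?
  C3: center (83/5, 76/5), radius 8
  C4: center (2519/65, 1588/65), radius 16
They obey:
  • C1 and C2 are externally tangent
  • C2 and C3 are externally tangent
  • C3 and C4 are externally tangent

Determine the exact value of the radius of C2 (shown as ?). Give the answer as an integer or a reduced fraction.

1. [ext C1·C2]  r_C2² + 34r_C2 − 195 = 0  ⇒  r_C2 = 5 (r>0 drops 1)
2. [ext C2·C3]  r_C2² + 16r_C2 − 105 = 0  ⇒  r_C2 = 5 (r>0 drops 1)

5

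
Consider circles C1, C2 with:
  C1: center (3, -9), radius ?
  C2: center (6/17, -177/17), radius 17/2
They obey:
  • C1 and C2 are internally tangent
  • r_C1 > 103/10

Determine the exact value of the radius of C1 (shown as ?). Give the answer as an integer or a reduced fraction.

1. [int C1,C2]  r_C1² − 17r_C1 + 253/4 = 0  ⇒  r_C1 = 11/2 or 23/2
2. given r_C1 > 103/10: keep 23/2

23/2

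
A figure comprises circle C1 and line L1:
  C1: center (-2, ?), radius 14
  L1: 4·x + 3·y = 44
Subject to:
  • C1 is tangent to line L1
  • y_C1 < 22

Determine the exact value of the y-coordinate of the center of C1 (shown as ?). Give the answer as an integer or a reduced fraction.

-6

1. [C1‖L1]  y_C1² − (104/3)y_C1 − 244 = 0  ⇒  y_C1 = -6 or 122/3
2. given y_C1 < 22: keep -6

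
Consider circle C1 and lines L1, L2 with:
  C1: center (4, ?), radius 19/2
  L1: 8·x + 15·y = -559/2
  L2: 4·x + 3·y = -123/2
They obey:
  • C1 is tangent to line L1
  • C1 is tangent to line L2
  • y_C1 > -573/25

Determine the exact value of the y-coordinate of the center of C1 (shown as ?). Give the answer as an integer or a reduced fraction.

-10

1. [C1‖L1]  y_C1² + (623/15)y_C1 + 946/3 = 0  ⇒  y_C1 = -473/15 or -10
2. [C1‖L2]  y_C1² + (155/3)y_C1 + 1250/3 = 0  ⇒  y_C1 = -125/3 or -10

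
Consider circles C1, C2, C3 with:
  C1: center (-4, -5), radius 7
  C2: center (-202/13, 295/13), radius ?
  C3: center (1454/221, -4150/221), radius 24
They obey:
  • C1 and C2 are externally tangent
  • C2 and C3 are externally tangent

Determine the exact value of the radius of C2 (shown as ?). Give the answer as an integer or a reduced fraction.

1. [ext C1·C2]  r_C2² + 14r_C2 − 851 = 0  ⇒  r_C2 = 23 (r>0 drops 1)
2. [ext C2·C3]  r_C2² + 48r_C2 − 1633 = 0  ⇒  r_C2 = 23 (r>0 drops 1)

23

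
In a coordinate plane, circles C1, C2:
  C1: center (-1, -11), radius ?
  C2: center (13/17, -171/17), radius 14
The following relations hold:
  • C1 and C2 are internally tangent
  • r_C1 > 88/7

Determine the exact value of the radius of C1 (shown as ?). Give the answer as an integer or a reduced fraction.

1. [int C1,C2]  r_C1² − 28r_C1 + 192 = 0  ⇒  r_C1 = 12 or 16
2. given r_C1 > 88/7: keep 16

16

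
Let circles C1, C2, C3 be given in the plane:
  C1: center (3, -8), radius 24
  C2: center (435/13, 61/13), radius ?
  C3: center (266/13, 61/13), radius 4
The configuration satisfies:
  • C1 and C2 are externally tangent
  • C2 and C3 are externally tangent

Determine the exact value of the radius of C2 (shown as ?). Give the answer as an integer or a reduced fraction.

1. [ext C1·C2]  r_C2² + 48r_C2 − 513 = 0  ⇒  r_C2 = 9 (r>0 drops 1)
2. [ext C2·C3]  r_C2² + 8r_C2 − 153 = 0  ⇒  r_C2 = 9 (r>0 drops 1)

9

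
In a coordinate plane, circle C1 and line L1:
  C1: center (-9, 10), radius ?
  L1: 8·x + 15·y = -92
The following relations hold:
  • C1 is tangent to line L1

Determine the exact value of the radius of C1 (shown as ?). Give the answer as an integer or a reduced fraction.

1. [C1‖L1]  r_C1² − 100 = 0  ⇒  r_C1 = 10 (r>0 drops 1)

10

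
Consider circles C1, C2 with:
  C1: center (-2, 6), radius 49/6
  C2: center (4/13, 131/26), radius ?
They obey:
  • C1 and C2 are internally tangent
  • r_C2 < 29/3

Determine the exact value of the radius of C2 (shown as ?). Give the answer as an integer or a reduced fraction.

1. [int C1,C2]  r_C2² − (49/3)r_C2 + 544/9 = 0  ⇒  r_C2 = 17/3 or 32/3
2. given r_C2 < 29/3: keep 17/3

17/3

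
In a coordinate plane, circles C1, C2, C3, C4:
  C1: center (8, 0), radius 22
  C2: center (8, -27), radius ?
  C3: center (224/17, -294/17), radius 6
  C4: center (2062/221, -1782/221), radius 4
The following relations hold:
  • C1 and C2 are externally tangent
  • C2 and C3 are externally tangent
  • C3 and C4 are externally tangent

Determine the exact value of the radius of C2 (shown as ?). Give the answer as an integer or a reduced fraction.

1. [ext C1·C2]  r_C2² + 44r_C2 − 245 = 0  ⇒  r_C2 = 5 (r>0 drops 1)
2. [ext C2·C3]  r_C2² + 12r_C2 − 85 = 0  ⇒  r_C2 = 5 (r>0 drops 1)

5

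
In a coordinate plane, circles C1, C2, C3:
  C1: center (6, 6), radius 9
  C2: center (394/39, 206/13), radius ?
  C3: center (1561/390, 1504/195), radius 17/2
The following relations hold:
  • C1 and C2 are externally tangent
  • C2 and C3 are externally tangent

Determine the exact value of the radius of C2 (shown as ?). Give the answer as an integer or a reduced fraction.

1. [ext C1·C2]  r_C2² + 18r_C2 − 295/9 = 0  ⇒  r_C2 = 5/3 (r>0 drops 1)
2. [ext C2·C3]  r_C2² + 17r_C2 − 280/9 = 0  ⇒  r_C2 = 5/3 (r>0 drops 1)

5/3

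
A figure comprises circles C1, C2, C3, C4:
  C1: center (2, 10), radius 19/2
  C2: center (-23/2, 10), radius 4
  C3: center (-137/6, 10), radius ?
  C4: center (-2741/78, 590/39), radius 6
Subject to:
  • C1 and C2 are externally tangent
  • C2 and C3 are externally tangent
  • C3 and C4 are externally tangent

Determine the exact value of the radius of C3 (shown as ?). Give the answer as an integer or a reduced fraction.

1. [ext C2·C3]  r_C3² + 8r_C3 − 1012/9 = 0  ⇒  r_C3 = 22/3 (r>0 drops 1)
2. [ext C3·C4]  r_C3² + 12r_C3 − 1276/9 = 0  ⇒  r_C3 = 22/3 (r>0 drops 1)

22/3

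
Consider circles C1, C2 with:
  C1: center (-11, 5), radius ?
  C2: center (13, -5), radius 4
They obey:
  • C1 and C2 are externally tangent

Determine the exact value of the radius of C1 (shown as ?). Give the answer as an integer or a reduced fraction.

22

1. [ext C1·C2]  r_C1² + 8r_C1 − 660 = 0  ⇒  r_C1 = 22 (r>0 drops 1)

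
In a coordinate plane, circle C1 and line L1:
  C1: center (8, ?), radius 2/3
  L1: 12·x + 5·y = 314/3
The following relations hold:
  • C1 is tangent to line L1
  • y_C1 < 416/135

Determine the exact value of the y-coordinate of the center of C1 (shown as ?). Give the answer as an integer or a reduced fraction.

0

1. [C1‖L1]  y_C1² − (52/15)y_C1 = 0  ⇒  y_C1 = 0 or 52/15
2. given y_C1 < 416/135: keep 0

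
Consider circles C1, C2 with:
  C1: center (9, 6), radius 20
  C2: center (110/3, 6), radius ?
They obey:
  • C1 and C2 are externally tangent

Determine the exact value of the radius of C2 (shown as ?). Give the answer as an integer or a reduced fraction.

23/3

1. [ext C1·C2]  r_C2² + 40r_C2 − 3289/9 = 0  ⇒  r_C2 = 23/3 (r>0 drops 1)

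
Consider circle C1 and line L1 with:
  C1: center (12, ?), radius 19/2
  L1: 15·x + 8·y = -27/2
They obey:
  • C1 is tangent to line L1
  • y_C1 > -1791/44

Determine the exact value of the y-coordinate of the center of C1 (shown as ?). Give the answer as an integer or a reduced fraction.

-4

1. [C1‖L1]  y_C1² + (387/8)y_C1 + 355/2 = 0  ⇒  y_C1 = -355/8 or -4
2. given y_C1 > -1791/44: keep -4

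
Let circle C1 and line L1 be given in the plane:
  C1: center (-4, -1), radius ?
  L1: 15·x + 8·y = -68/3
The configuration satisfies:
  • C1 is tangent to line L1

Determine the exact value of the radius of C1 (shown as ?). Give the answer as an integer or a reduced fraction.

8/3

1. [C1‖L1]  r_C1² − 64/9 = 0  ⇒  r_C1 = 8/3 (r>0 drops 1)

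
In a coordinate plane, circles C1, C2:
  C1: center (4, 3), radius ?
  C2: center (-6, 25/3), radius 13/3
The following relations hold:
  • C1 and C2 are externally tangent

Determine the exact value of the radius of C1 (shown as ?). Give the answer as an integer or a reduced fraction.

7

1. [ext C1·C2]  r_C1² + (26/3)r_C1 − 329/3 = 0  ⇒  r_C1 = 7 (r>0 drops 1)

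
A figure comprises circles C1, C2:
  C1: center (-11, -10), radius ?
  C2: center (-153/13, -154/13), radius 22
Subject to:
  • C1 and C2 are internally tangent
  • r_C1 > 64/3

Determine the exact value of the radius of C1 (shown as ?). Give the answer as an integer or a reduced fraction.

24

1. [int C1,C2]  r_C1² − 44r_C1 + 480 = 0  ⇒  r_C1 = 20 or 24
2. given r_C1 > 64/3: keep 24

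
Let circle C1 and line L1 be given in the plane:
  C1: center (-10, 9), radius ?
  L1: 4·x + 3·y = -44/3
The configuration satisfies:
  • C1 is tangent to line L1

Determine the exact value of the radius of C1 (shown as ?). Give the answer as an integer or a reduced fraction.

1. [C1‖L1]  r_C1² − 1/9 = 0  ⇒  r_C1 = 1/3 (r>0 drops 1)

1/3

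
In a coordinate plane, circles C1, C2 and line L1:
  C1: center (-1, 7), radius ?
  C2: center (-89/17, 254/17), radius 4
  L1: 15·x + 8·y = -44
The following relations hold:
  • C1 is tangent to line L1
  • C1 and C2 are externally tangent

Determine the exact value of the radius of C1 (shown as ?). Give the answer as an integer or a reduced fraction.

1. [C1‖L1]  r_C1² − 25 = 0  ⇒  r_C1 = 5 (r>0 drops 1)
2. [ext C1·C2]  r_C1² + 8r_C1 − 65 = 0  ⇒  r_C1 = 5 (r>0 drops 1)

5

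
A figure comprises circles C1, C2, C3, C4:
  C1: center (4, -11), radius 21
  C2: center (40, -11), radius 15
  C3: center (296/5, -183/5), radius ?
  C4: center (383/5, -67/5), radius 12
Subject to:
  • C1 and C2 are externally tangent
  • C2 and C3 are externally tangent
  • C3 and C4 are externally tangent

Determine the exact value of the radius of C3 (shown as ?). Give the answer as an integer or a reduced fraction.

1. [ext C2·C3]  r_C3² + 30r_C3 − 799 = 0  ⇒  r_C3 = 17 (r>0 drops 1)
2. [ext C3·C4]  r_C3² + 24r_C3 − 697 = 0  ⇒  r_C3 = 17 (r>0 drops 1)

17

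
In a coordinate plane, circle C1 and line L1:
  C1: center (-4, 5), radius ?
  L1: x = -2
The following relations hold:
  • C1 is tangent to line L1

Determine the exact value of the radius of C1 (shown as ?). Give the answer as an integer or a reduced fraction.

2

1. [C1‖L1]  r_C1² − 4 = 0  ⇒  r_C1 = 2 (r>0 drops 1)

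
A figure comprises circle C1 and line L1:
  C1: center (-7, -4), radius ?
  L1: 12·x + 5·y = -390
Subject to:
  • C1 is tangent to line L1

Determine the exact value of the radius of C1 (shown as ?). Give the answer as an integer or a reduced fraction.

1. [C1‖L1]  r_C1² − 484 = 0  ⇒  r_C1 = 22 (r>0 drops 1)

22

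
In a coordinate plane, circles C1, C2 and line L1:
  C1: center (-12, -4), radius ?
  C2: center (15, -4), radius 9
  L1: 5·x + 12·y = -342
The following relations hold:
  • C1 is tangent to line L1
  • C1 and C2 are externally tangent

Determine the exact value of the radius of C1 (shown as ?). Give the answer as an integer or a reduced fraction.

18

1. [C1‖L1]  r_C1² − 324 = 0  ⇒  r_C1 = 18 (r>0 drops 1)
2. [ext C1·C2]  r_C1² + 18r_C1 − 648 = 0  ⇒  r_C1 = 18 (r>0 drops 1)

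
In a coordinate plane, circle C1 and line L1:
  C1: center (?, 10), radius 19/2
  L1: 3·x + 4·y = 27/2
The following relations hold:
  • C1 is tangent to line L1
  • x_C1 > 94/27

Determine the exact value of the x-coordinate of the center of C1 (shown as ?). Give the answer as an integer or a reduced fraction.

1. [C1‖L1]  x_C1² + (53/3)x_C1 − 518/3 = 0  ⇒  x_C1 = -74/3 or 7
2. given x_C1 > 94/27: keep 7

7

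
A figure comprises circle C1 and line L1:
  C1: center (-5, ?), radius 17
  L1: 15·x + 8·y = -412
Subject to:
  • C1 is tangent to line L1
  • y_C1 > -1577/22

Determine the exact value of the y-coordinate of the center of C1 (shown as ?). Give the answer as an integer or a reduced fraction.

-6

1. [C1‖L1]  y_C1² + (337/4)y_C1 + 939/2 = 0  ⇒  y_C1 = -313/4 or -6
2. given y_C1 > -1577/22: keep -6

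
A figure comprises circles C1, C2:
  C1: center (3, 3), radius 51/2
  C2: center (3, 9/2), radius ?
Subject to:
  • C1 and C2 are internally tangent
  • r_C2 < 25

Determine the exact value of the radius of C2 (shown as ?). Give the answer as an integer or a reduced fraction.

1. [int C1,C2]  r_C2² − 51r_C2 + 648 = 0  ⇒  r_C2 = 24 or 27
2. given r_C2 < 25: keep 24

24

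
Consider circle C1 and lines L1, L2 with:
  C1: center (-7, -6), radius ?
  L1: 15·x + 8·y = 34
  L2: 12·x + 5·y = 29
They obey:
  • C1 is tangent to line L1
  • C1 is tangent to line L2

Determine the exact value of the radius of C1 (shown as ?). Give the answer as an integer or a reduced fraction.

11

1. [C1‖L1]  r_C1² − 121 = 0  ⇒  r_C1 = 11 (r>0 drops 1)
2. [C1‖L2]  r_C1² − 121 = 0  ⇒  r_C1 = 11 (r>0 drops 1)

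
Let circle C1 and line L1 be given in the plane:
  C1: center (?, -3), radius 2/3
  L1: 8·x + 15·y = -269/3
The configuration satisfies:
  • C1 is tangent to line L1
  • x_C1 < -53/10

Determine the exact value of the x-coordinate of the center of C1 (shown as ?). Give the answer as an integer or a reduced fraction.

1. [C1‖L1]  x_C1² + (67/6)x_C1 + 175/6 = 0  ⇒  x_C1 = -7 or -25/6
2. given x_C1 < -53/10: keep -7

-7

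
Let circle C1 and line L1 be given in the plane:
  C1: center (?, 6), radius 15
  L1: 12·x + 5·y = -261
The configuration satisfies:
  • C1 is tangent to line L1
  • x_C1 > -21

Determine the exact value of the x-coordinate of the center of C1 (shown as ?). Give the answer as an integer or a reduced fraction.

-8

1. [C1‖L1]  x_C1² + (97/2)x_C1 + 324 = 0  ⇒  x_C1 = -81/2 or -8
2. given x_C1 > -21: keep -8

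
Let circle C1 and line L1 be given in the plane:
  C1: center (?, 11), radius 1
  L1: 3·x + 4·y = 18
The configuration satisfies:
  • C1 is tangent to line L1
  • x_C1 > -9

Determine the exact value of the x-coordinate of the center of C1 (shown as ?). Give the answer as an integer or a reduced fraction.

1. [C1‖L1]  x_C1² + (52/3)x_C1 + 217/3 = 0  ⇒  x_C1 = -31/3 or -7
2. given x_C1 > -9: keep -7

-7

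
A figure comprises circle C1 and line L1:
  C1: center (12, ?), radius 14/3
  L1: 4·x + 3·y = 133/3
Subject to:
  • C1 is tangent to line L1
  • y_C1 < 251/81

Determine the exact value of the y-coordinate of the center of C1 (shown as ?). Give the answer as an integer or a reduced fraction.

1. [C1‖L1]  y_C1² + (22/9)y_C1 − 59 = 0  ⇒  y_C1 = -9 or 59/9
2. given y_C1 < 251/81: keep -9

-9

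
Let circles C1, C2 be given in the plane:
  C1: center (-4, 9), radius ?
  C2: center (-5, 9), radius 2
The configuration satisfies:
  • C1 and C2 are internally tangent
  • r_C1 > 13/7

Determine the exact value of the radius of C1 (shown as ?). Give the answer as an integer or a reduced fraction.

1. [int C1,C2]  r_C1² − 4r_C1 + 3 = 0  ⇒  r_C1 = 1 or 3
2. given r_C1 > 13/7: keep 3

3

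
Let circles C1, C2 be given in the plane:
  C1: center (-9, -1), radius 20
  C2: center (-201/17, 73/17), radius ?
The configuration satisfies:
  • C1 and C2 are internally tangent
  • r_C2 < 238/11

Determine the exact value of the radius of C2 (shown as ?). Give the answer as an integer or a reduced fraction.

1. [int C1,C2]  r_C2² − 40r_C2 + 364 = 0  ⇒  r_C2 = 14 or 26
2. given r_C2 < 238/11: keep 14

14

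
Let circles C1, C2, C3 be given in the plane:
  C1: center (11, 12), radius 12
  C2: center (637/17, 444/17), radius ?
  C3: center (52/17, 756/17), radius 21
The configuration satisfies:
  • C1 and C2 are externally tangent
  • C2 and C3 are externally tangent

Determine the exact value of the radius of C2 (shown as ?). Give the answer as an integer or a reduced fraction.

1. [ext C1·C2]  r_C2² + 24r_C2 − 756 = 0  ⇒  r_C2 = 18 (r>0 drops 1)
2. [ext C2·C3]  r_C2² + 42r_C2 − 1080 = 0  ⇒  r_C2 = 18 (r>0 drops 1)

18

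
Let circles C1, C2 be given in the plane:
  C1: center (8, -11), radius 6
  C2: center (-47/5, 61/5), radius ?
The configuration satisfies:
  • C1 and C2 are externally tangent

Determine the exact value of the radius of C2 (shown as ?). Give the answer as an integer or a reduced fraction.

23

1. [ext C1·C2]  r_C2² + 12r_C2 − 805 = 0  ⇒  r_C2 = 23 (r>0 drops 1)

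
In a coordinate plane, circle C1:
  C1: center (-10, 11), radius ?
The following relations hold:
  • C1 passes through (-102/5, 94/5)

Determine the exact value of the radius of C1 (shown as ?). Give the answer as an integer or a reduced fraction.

1. [C1∋P]  r_C1² − 169 = 0  ⇒  r_C1 = 13 (r>0 drops 1)

13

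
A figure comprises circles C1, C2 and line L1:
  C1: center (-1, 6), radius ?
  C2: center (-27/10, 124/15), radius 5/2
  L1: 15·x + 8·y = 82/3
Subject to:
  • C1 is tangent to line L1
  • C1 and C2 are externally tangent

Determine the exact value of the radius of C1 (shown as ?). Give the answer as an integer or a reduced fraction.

1. [C1‖L1]  r_C1² − 1/9 = 0  ⇒  r_C1 = 1/3 (r>0 drops 1)
2. [ext C1·C2]  r_C1² + 5r_C1 − 16/9 = 0  ⇒  r_C1 = 1/3 (r>0 drops 1)

1/3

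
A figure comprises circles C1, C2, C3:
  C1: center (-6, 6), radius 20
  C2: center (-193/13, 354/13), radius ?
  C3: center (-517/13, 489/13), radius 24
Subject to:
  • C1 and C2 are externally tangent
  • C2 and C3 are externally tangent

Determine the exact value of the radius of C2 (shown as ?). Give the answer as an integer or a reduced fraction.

1. [ext C1·C2]  r_C2² + 40r_C2 − 129 = 0  ⇒  r_C2 = 3 (r>0 drops 1)
2. [ext C2·C3]  r_C2² + 48r_C2 − 153 = 0  ⇒  r_C2 = 3 (r>0 drops 1)

3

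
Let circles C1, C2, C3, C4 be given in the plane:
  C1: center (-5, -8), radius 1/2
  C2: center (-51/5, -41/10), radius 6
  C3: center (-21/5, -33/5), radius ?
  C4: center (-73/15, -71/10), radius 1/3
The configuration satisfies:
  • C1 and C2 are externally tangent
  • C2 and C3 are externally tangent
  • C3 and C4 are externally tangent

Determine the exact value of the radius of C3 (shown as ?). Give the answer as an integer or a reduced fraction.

1/2

1. [ext C2·C3]  r_C3² + 12r_C3 − 25/4 = 0  ⇒  r_C3 = 1/2 (r>0 drops 1)
2. [ext C3·C4]  r_C3² + (2/3)r_C3 − 7/12 = 0  ⇒  r_C3 = 1/2 (r>0 drops 1)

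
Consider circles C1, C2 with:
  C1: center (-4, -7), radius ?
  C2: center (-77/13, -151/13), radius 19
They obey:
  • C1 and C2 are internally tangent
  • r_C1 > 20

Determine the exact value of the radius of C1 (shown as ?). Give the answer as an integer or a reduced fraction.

1. [int C1,C2]  r_C1² − 38r_C1 + 336 = 0  ⇒  r_C1 = 14 or 24
2. given r_C1 > 20: keep 24

24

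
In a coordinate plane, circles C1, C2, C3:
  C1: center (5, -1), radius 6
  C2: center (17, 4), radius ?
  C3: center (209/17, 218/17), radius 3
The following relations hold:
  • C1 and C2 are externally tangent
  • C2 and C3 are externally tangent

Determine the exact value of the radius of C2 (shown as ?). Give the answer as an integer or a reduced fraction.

1. [ext C1·C2]  r_C2² + 12r_C2 − 133 = 0  ⇒  r_C2 = 7 (r>0 drops 1)
2. [ext C2·C3]  r_C2² + 6r_C2 − 91 = 0  ⇒  r_C2 = 7 (r>0 drops 1)

7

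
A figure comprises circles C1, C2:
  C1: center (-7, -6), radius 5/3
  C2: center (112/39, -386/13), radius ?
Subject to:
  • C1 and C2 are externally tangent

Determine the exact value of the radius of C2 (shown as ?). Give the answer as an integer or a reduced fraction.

1. [ext C1·C2]  r_C2² + (10/3)r_C2 − 656 = 0  ⇒  r_C2 = 24 (r>0 drops 1)

24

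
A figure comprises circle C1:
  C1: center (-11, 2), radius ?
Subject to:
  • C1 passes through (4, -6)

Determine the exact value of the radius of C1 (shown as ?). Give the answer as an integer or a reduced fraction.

1. [C1∋P]  r_C1² − 289 = 0  ⇒  r_C1 = 17 (r>0 drops 1)

17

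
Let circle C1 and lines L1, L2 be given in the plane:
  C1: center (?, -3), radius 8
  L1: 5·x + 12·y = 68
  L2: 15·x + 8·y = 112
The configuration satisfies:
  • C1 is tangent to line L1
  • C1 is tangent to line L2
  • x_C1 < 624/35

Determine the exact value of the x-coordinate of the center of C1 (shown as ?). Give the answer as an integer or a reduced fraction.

1. [C1‖L1]  x_C1² − (208/5)x_C1 = 0  ⇒  x_C1 = 0 or 208/5
2. [C1‖L2]  x_C1² − (272/15)x_C1 = 0  ⇒  x_C1 = 0 or 272/15

0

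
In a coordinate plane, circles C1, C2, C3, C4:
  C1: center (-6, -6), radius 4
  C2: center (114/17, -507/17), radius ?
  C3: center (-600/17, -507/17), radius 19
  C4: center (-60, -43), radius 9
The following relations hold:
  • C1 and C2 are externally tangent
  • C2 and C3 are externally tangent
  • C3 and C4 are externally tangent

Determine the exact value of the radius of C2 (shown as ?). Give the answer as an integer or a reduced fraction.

1. [ext C1·C2]  r_C2² + 8r_C2 − 713 = 0  ⇒  r_C2 = 23 (r>0 drops 1)
2. [ext C2·C3]  r_C2² + 38r_C2 − 1403 = 0  ⇒  r_C2 = 23 (r>0 drops 1)

23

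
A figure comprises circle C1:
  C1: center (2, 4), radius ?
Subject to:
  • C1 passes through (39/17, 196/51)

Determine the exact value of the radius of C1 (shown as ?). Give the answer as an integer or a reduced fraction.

1/3

1. [C1∋P]  r_C1² − 1/9 = 0  ⇒  r_C1 = 1/3 (r>0 drops 1)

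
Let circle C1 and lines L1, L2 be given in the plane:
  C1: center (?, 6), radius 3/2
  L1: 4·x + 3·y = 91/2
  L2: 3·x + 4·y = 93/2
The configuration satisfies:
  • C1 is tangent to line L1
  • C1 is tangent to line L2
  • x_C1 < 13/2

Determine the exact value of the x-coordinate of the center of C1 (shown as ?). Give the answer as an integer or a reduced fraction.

5

1. [C1‖L1]  x_C1² − (55/4)x_C1 + 175/4 = 0  ⇒  x_C1 = 5 or 35/4
2. [C1‖L2]  x_C1² − 15x_C1 + 50 = 0  ⇒  x_C1 = 5 or 10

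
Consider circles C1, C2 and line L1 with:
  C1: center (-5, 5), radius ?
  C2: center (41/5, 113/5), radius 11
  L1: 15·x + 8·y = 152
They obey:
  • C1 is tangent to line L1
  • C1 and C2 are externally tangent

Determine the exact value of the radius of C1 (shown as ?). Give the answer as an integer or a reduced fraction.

1. [C1‖L1]  r_C1² − 121 = 0  ⇒  r_C1 = 11 (r>0 drops 1)
2. [ext C1·C2]  r_C1² + 22r_C1 − 363 = 0  ⇒  r_C1 = 11 (r>0 drops 1)

11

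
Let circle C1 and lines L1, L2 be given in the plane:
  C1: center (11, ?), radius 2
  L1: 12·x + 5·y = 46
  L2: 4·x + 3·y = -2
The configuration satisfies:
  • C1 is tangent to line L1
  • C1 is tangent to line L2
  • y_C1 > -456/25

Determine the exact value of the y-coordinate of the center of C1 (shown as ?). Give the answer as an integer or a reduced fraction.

1. [C1‖L1]  y_C1² + (172/5)y_C1 + 1344/5 = 0  ⇒  y_C1 = -112/5 or -12
2. [C1‖L2]  y_C1² + (92/3)y_C1 + 224 = 0  ⇒  y_C1 = -56/3 or -12

-12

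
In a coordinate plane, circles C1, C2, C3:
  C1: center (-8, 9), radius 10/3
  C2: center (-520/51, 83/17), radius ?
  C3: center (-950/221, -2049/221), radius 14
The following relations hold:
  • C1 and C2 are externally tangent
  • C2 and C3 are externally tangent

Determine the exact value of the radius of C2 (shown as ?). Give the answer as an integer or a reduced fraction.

1. [ext C1·C2]  r_C2² + (20/3)r_C2 − 32/3 = 0  ⇒  r_C2 = 4/3 (r>0 drops 1)
2. [ext C2·C3]  r_C2² + 28r_C2 − 352/9 = 0  ⇒  r_C2 = 4/3 (r>0 drops 1)

4/3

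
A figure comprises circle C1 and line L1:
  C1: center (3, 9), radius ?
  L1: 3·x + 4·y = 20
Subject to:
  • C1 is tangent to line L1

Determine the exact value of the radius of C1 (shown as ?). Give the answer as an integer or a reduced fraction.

5

1. [C1‖L1]  r_C1² − 25 = 0  ⇒  r_C1 = 5 (r>0 drops 1)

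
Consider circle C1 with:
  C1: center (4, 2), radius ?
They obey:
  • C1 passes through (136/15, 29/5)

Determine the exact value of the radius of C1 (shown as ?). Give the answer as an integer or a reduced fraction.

19/3

1. [C1∋P]  r_C1² − 361/9 = 0  ⇒  r_C1 = 19/3 (r>0 drops 1)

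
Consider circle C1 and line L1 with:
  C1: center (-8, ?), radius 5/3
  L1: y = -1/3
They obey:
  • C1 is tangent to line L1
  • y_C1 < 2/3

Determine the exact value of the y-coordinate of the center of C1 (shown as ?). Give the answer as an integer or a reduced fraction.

-2

1. [C1‖L1]  y_C1² + (2/3)y_C1 − 8/3 = 0  ⇒  y_C1 = -2 or 4/3
2. given y_C1 < 2/3: keep -2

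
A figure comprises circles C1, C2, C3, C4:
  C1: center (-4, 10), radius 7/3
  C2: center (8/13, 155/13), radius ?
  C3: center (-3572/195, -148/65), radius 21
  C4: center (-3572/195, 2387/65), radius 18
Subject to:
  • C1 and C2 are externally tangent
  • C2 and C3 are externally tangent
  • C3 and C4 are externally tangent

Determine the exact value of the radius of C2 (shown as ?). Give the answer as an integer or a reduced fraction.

1. [ext C1·C2]  r_C2² + (14/3)r_C2 − 176/9 = 0  ⇒  r_C2 = 8/3 (r>0 drops 1)
2. [ext C2·C3]  r_C2² + 42r_C2 − 1072/9 = 0  ⇒  r_C2 = 8/3 (r>0 drops 1)

8/3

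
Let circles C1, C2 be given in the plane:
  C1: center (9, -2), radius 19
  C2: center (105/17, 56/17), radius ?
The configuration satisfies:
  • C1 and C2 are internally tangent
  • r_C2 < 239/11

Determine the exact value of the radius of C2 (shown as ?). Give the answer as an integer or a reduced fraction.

13

1. [int C1,C2]  r_C2² − 38r_C2 + 325 = 0  ⇒  r_C2 = 13 or 25
2. given r_C2 < 239/11: keep 13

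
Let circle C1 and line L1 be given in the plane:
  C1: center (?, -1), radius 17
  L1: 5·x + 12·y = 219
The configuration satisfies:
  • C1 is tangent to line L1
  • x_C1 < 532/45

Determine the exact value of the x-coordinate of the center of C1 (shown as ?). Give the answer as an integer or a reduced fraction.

2

1. [C1‖L1]  x_C1² − (462/5)x_C1 + 904/5 = 0  ⇒  x_C1 = 2 or 452/5
2. given x_C1 < 532/45: keep 2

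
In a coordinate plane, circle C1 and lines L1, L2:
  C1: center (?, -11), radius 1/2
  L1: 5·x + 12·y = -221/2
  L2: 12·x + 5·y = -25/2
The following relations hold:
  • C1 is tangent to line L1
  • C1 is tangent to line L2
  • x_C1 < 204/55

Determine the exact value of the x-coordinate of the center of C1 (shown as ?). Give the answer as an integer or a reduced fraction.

3

1. [C1‖L1]  x_C1² − (43/5)x_C1 + 84/5 = 0  ⇒  x_C1 = 3 or 28/5
2. [C1‖L2]  x_C1² − (85/12)x_C1 + 49/4 = 0  ⇒  x_C1 = 3 or 49/12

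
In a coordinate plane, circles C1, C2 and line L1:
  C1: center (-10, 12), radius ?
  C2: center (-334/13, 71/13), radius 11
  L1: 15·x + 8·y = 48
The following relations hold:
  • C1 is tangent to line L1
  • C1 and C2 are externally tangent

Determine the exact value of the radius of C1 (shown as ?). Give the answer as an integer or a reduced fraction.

1. [C1‖L1]  r_C1² − 36 = 0  ⇒  r_C1 = 6 (r>0 drops 1)
2. [ext C1·C2]  r_C1² + 22r_C1 − 168 = 0  ⇒  r_C1 = 6 (r>0 drops 1)

6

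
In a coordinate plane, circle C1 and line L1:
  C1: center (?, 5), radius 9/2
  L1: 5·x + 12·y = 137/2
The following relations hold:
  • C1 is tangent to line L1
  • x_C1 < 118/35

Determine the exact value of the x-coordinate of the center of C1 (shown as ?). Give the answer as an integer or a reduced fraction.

1. [C1‖L1]  x_C1² − (17/5)x_C1 − 134 = 0  ⇒  x_C1 = -10 or 67/5
2. given x_C1 < 118/35: keep -10

-10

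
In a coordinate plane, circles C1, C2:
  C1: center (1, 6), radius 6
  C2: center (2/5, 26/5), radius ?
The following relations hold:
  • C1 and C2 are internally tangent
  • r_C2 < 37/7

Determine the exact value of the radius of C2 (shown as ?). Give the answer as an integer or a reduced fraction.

5

1. [int C1,C2]  r_C2² − 12r_C2 + 35 = 0  ⇒  r_C2 = 5 or 7
2. given r_C2 < 37/7: keep 5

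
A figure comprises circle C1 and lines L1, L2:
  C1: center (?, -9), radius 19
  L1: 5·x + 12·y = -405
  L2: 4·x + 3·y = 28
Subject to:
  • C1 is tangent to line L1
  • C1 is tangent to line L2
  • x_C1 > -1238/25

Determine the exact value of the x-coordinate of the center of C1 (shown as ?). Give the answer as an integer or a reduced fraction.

1. [C1‖L1]  x_C1² + (594/5)x_C1 + 1088 = 0  ⇒  x_C1 = -544/5 or -10
2. [C1‖L2]  x_C1² − (55/2)x_C1 − 375 = 0  ⇒  x_C1 = -10 or 75/2

-10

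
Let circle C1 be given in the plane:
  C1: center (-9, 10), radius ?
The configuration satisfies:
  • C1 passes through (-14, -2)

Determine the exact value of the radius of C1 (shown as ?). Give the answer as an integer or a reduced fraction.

13

1. [C1∋P]  r_C1² − 169 = 0  ⇒  r_C1 = 13 (r>0 drops 1)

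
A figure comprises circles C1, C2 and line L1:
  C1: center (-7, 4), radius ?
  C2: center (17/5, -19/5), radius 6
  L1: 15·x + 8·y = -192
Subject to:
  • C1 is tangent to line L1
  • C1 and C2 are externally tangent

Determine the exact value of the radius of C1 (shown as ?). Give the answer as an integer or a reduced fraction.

7

1. [C1‖L1]  r_C1² − 49 = 0  ⇒  r_C1 = 7 (r>0 drops 1)
2. [ext C1·C2]  r_C1² + 12r_C1 − 133 = 0  ⇒  r_C1 = 7 (r>0 drops 1)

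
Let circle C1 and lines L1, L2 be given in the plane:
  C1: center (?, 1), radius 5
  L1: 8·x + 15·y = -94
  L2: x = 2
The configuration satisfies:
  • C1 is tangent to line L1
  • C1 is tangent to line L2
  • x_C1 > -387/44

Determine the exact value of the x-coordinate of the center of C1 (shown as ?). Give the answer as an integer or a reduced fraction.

-3

1. [C1‖L1]  x_C1² + (109/4)x_C1 + 291/4 = 0  ⇒  x_C1 = -97/4 or -3
2. [C1‖L2]  x_C1² − 4x_C1 − 21 = 0  ⇒  x_C1 = -3 or 7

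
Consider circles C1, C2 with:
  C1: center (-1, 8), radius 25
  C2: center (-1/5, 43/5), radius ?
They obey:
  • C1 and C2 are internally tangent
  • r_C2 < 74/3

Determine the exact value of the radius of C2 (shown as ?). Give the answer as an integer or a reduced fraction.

24

1. [int C1,C2]  r_C2² − 50r_C2 + 624 = 0  ⇒  r_C2 = 24 or 26
2. given r_C2 < 74/3: keep 24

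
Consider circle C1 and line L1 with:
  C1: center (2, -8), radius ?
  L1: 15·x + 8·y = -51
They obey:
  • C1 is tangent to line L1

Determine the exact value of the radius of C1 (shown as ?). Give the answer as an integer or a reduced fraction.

1

1. [C1‖L1]  r_C1² − 1 = 0  ⇒  r_C1 = 1 (r>0 drops 1)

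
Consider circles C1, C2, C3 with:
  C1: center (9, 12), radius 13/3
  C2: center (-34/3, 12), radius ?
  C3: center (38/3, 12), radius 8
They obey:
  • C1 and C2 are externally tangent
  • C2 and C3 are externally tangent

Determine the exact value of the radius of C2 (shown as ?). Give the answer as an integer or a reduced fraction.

16

1. [ext C1·C2]  r_C2² + (26/3)r_C2 − 1184/3 = 0  ⇒  r_C2 = 16 (r>0 drops 1)
2. [ext C2·C3]  r_C2² + 16r_C2 − 512 = 0  ⇒  r_C2 = 16 (r>0 drops 1)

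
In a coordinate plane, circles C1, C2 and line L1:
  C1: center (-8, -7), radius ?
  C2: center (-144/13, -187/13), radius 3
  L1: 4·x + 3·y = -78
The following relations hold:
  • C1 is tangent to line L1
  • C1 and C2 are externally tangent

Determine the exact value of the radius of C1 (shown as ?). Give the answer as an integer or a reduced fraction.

1. [C1‖L1]  r_C1² − 25 = 0  ⇒  r_C1 = 5 (r>0 drops 1)
2. [ext C1·C2]  r_C1² + 6r_C1 − 55 = 0  ⇒  r_C1 = 5 (r>0 drops 1)

5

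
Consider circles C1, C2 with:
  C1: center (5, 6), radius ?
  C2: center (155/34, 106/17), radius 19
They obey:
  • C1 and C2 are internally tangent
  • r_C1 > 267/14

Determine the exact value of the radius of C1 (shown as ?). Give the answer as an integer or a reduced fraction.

39/2

1. [int C1,C2]  r_C1² − 38r_C1 + 1443/4 = 0  ⇒  r_C1 = 37/2 or 39/2
2. given r_C1 > 267/14: keep 39/2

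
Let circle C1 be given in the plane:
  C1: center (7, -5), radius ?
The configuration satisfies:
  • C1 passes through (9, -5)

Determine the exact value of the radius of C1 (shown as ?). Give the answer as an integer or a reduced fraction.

1. [C1∋P]  r_C1² − 4 = 0  ⇒  r_C1 = 2 (r>0 drops 1)

2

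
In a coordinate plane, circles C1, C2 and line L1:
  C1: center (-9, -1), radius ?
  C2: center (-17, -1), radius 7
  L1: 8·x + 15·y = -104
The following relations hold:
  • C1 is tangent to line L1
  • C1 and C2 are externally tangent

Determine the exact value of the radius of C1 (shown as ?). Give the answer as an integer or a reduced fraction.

1

1. [C1‖L1]  r_C1² − 1 = 0  ⇒  r_C1 = 1 (r>0 drops 1)
2. [ext C1·C2]  r_C1² + 14r_C1 − 15 = 0  ⇒  r_C1 = 1 (r>0 drops 1)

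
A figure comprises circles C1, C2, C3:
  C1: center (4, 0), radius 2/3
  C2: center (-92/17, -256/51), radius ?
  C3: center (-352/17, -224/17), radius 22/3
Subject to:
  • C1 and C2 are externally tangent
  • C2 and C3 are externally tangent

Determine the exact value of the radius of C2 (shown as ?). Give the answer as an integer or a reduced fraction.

10

1. [ext C1·C2]  r_C2² + (4/3)r_C2 − 340/3 = 0  ⇒  r_C2 = 10 (r>0 drops 1)
2. [ext C2·C3]  r_C2² + (44/3)r_C2 − 740/3 = 0  ⇒  r_C2 = 10 (r>0 drops 1)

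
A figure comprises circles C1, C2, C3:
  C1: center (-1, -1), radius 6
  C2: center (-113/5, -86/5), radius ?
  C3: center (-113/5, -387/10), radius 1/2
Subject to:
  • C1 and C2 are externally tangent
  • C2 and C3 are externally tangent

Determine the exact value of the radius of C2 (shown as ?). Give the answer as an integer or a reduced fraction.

21

1. [ext C1·C2]  r_C2² + 12r_C2 − 693 = 0  ⇒  r_C2 = 21 (r>0 drops 1)
2. [ext C2·C3]  r_C2² + 1r_C2 − 462 = 0  ⇒  r_C2 = 21 (r>0 drops 1)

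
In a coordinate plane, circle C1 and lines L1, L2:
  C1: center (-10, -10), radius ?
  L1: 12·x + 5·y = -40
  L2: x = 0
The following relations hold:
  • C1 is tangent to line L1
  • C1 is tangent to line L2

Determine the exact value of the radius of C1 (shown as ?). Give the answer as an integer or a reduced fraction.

10

1. [C1‖L1]  r_C1² − 100 = 0  ⇒  r_C1 = 10 (r>0 drops 1)
2. [C1‖L2]  r_C1² − 100 = 0  ⇒  r_C1 = 10 (r>0 drops 1)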